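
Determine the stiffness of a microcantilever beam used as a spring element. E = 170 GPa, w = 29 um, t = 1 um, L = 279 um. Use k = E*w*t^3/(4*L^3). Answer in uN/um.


Step 1: Convert E to consistent units (1 GPa = 1000 uN/um^2).
E = 170 GPa = 170000 uN/um^2
Step 2: Compute t^3 = 1^3 = 1
Step 3: Compute L^3 = 279^3 = 21717639
Step 4: k = 170000 * 29 * 1 / (4 * 21717639)
k = 0.0568 uN/um


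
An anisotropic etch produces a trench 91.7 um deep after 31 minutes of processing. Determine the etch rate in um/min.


Step 1: Etch rate = depth / time
Step 2: rate = 91.7 / 31
rate = 2.958 um/min


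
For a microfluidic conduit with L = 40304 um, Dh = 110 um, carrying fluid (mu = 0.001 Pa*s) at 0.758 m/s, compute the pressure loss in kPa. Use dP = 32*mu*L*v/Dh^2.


Step 1: Convert to SI: L = 40304e-6 m, Dh = 110e-6 m
Step 2: dP = 32 * 0.001 * 40304e-6 * 0.758 / (110e-6)^2
Step 3: dP = 80794.53 Pa
Step 4: Convert to kPa: dP = 80.79 kPa


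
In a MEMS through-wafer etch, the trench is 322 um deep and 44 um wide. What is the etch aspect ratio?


Step 1: AR = depth / width
Step 2: AR = 322 / 44
AR = 7.3


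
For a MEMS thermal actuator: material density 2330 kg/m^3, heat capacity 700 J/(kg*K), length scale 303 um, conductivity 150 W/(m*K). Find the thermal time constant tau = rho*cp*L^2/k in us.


Step 1: Convert L to m: L = 303e-6 m
Step 2: L^2 = (303e-6)^2 = 9.1809e-08 m^2
Step 3: tau = 2330 * 700 * 9.1809e-08 / 150 = 9.982699e-04 s
Step 4: Convert to microseconds (multiply by 1e6).
tau = 998.27 us


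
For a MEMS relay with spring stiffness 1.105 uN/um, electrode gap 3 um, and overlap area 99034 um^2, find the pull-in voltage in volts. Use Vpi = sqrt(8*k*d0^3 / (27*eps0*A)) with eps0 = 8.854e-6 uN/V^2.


Step 1: Compute numerator: 8 * k * d0^3 = 8 * 1.105 * 3^3 = 238.68
Step 2: Compute denominator: 27 * eps0 * A = 27 * 8.854e-6 * 99034 = 23.67487
Step 3: Vpi = sqrt(238.68 / 23.67487)
Vpi = 3.18 V


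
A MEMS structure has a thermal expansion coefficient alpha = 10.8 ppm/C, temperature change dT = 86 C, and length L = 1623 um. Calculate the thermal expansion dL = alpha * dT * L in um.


Step 1: Convert CTE: alpha = 10.8 ppm/C = 10.8e-6 /C
Step 2: dL = 10.8e-6 * 86 * 1623
dL = 1.5074 um


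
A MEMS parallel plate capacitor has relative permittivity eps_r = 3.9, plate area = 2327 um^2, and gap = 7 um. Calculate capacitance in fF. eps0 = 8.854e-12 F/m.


Step 1: Convert area to m^2: A = 2327e-12 m^2
Step 2: Convert gap to m: d = 7e-6 m
Step 3: C = eps0 * eps_r * A / d
C = 8.854e-12 * 3.9 * 2327e-12 / 7e-6
Step 4: Convert to fF (multiply by 1e15).
C = 11.48 fF


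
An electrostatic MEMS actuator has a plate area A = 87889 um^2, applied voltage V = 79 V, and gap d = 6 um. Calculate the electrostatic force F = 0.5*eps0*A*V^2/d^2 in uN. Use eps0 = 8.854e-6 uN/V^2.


Step 1: Identify parameters.
eps0 = 8.854e-6 uN/V^2, A = 87889 um^2, V = 79 V, d = 6 um
Step 2: Compute V^2 = 79^2 = 6241
Step 3: Compute d^2 = 6^2 = 36
Step 4: F = 0.5 * 8.854e-6 * 87889 * 6241 / 36
F = 67.452 uN


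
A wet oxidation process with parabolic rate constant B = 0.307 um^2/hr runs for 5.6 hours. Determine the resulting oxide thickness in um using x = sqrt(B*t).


Step 1: Compute B*t = 0.307 * 5.6 = 1.7192
Step 2: x = sqrt(1.7192)
x = 1.311 um


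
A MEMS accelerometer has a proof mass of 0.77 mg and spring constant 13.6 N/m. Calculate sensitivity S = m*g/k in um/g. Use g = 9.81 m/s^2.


Step 1: Convert mass: m = 0.77 mg = 7.70e-07 kg
Step 2: S = m * g / k = 7.70e-07 * 9.81 / 13.6
Step 3: S = 5.55e-07 m/g
Step 4: Convert to um/g: S = 0.555 um/g


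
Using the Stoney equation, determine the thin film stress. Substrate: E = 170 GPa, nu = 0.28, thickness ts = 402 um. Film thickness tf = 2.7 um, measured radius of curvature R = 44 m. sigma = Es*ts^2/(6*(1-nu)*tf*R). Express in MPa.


Step 1: Compute numerator: Es * ts^2 = 170 * 402^2 = 27472680 (GPa*um^2)
Step 2: Compute denominator (R in um): 6*(1-nu)*tf*R = 6*0.72*2.7*44e6 = 513216000.0 (um^2)
Step 3: sigma (GPa) = 27472680 / 513216000.0 = 5.353e-02 GPa
Step 4: Convert to MPa (x1000): sigma = 53.5 MPa


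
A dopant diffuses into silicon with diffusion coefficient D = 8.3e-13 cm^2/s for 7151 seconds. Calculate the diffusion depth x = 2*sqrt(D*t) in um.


Step 1: Compute D*t = 8.3e-13 * 7151 = 5.93533e-09 cm^2
Step 2: sqrt(D*t) = 7.70411e-05 cm
Step 3: x = 2 * 7.70411e-05 cm = 1.540822e-04 cm
Step 4: Convert to um (1 cm = 1e4 um): x = 1.541 um


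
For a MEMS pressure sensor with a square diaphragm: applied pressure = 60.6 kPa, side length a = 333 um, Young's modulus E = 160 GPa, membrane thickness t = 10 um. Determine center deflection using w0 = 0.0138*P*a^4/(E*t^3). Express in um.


Step 1: Convert pressure to compatible units (E is in GPa, so P in GPa).
P = 60.6 kPa = 60.6e-6 GPa
Step 2: Compute numerator: 0.0138 * P * a^4.
a^4 = 333^4 = 12296370321
numerator = 0.0138 * 60.6e-6 * 12296370321 = 1.0283e+04
Step 3: Compute denominator: E * t^3 = 160 * 10^3 = 160000
Step 4: w0 = numerator / denominator = 1.0283e+04 / 160000 = 0.0643 um


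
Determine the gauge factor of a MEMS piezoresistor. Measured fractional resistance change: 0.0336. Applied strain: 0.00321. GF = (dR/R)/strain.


Step 1: Identify values.
dR/R = 0.0336, strain = 0.00321
Step 2: GF = (dR/R) / strain = 0.0336 / 0.00321
GF = 10.5


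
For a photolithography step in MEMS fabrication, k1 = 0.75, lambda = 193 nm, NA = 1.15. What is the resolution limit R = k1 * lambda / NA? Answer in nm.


Step 1: Identify values: k1 = 0.75, lambda = 193 nm, NA = 1.15
Step 2: R = k1 * lambda / NA
R = 0.75 * 193 / 1.15
R = 125.9 nm


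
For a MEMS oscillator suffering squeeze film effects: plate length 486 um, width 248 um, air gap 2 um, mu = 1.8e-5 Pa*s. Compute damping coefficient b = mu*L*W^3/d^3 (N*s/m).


Step 1: Convert to SI.
L = 486e-6 m, W = 248e-6 m, d = 2e-6 m
Step 2: W^3 = (248e-6)^3 = 1.53e-11 m^3
Step 3: d^3 = (2e-6)^3 = 8.00e-18 m^3
Step 4: b = 1.8e-5 * 486e-6 * 1.53e-11 / 8.00e-18
b = 1.67e-02 N*s/m


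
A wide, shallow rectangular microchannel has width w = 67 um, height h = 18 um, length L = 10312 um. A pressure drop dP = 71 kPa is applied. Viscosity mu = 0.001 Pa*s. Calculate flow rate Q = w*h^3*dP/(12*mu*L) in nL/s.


Step 1: Convert all dimensions to SI (meters).
w = 67e-6 m, h = 18e-6 m, L = 10312e-6 m, dP = 71e3 Pa
Step 2: Q = w * h^3 * dP / (12 * mu * L)
Q = 67e-6 * (18e-6)^3 * 71e3 / (12 * 0.001 * 10312e-6) = 2.2419531e-10 m^3/s
Step 3: Convert Q from m^3/s to nL/s (1 m^3 = 1e12 nL, so multiply by 1e12).
Q = 224.195 nL/s


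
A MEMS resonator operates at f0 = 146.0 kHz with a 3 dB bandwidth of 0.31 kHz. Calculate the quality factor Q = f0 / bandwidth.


Step 1: Q = f0 / bandwidth
Step 2: Q = 146.0 / 0.31
Q = 471.0


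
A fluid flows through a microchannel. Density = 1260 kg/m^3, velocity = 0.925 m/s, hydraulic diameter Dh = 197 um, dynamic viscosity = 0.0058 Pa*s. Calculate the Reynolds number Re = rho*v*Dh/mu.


Step 1: Convert Dh to meters: Dh = 197e-6 m
Step 2: Re = rho * v * Dh / mu
Re = 1260 * 0.925 * 197e-6 / 0.0058
Re = 39.587


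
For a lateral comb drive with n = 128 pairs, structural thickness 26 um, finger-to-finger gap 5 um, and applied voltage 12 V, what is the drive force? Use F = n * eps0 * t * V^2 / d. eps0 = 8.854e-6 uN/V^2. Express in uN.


Step 1: Parameters: n=128, eps0=8.854e-6 uN/V^2, t=26 um, V=12 V, d=5 um
Step 2: V^2 = 144
Step 3: F = 128 * 8.854e-6 * 26 * 144 / 5
F = 0.849 uN


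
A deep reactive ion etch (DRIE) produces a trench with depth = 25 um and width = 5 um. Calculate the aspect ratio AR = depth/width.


Step 1: AR = depth / width
Step 2: AR = 25 / 5
AR = 5.0


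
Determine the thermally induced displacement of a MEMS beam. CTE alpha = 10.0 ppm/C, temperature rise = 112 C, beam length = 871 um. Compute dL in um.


Step 1: Convert CTE: alpha = 10.0 ppm/C = 10.0e-6 /C
Step 2: dL = 10.0e-6 * 112 * 871
dL = 0.9755 um


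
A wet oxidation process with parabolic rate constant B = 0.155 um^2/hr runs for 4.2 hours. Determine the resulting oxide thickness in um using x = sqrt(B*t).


Step 1: Compute B*t = 0.155 * 4.2 = 0.651
Step 2: x = sqrt(0.651)
x = 0.807 um


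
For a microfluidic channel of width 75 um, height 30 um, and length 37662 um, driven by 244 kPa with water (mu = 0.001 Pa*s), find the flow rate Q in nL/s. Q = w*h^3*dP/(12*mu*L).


Step 1: Convert all dimensions to SI (meters).
w = 75e-6 m, h = 30e-6 m, L = 37662e-6 m, dP = 244e3 Pa
Step 2: Q = w * h^3 * dP / (12 * mu * L)
Q = 75e-6 * (30e-6)^3 * 244e3 / (12 * 0.001 * 37662e-6) = 1.09327704e-09 m^3/s
Step 3: Convert Q from m^3/s to nL/s (1 m^3 = 1e12 nL, so multiply by 1e12).
Q = 1093.277 nL/s


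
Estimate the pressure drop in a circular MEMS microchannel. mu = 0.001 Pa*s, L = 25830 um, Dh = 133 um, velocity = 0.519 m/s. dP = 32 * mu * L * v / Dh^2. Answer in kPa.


Step 1: Convert to SI: L = 25830e-6 m, Dh = 133e-6 m
Step 2: dP = 32 * 0.001 * 25830e-6 * 0.519 / (133e-6)^2
Step 3: dP = 24251.49 Pa
Step 4: Convert to kPa: dP = 24.25 kPa


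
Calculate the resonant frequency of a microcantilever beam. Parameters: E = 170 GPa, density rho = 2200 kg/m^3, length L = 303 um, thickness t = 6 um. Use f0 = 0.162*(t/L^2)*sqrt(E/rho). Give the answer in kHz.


Step 1: Convert units to SI.
t_SI = 6e-6 m, L_SI = 303e-6 m
Step 2: Calculate sqrt(E/rho).
sqrt(170e9 / 2200) = 8790.49 m/s
Step 3: Compute f0.
f0 = 0.162 * 6e-6 / (303e-6)^2 * 8790.49 = 93066.7 Hz = 93.07 kHz


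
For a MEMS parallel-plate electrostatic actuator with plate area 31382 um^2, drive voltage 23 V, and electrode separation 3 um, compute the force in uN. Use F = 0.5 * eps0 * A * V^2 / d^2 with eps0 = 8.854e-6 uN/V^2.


Step 1: Identify parameters.
eps0 = 8.854e-6 uN/V^2, A = 31382 um^2, V = 23 V, d = 3 um
Step 2: Compute V^2 = 23^2 = 529
Step 3: Compute d^2 = 3^2 = 9
Step 4: F = 0.5 * 8.854e-6 * 31382 * 529 / 9
F = 8.166 uN


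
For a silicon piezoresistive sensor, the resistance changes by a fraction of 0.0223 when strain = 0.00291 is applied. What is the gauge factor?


Step 1: Identify values.
dR/R = 0.0223, strain = 0.00291
Step 2: GF = (dR/R) / strain = 0.0223 / 0.00291
GF = 7.7


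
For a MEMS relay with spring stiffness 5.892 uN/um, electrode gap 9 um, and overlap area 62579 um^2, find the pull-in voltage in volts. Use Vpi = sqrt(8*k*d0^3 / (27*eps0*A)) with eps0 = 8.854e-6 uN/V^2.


Step 1: Compute numerator: 8 * k * d0^3 = 8 * 5.892 * 9^3 = 34362.144
Step 2: Compute denominator: 27 * eps0 * A = 27 * 8.854e-6 * 62579 = 14.960011
Step 3: Vpi = sqrt(34362.144 / 14.960011)
Vpi = 47.93 V


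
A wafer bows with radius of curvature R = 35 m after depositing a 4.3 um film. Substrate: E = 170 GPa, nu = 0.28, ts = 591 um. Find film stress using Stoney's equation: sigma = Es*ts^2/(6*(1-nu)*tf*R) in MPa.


Step 1: Compute numerator: Es * ts^2 = 170 * 591^2 = 59377770 (GPa*um^2)
Step 2: Compute denominator (R in um): 6*(1-nu)*tf*R = 6*0.72*4.3*35e6 = 650160000.0 (um^2)
Step 3: sigma (GPa) = 59377770 / 650160000.0 = 9.1328e-02 GPa
Step 4: Convert to MPa (x1000): sigma = 91.3 MPa


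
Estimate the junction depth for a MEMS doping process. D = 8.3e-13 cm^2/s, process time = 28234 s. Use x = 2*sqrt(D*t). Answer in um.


Step 1: Compute D*t = 8.3e-13 * 28234 = 2.343422e-08 cm^2
Step 2: sqrt(D*t) = 1.53082e-04 cm
Step 3: x = 2 * 1.53082e-04 cm = 3.06164e-04 cm
Step 4: Convert to um (1 cm = 1e4 um): x = 3.062 um


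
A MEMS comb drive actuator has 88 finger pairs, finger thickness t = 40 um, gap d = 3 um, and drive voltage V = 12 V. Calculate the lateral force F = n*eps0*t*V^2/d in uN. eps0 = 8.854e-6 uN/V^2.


Step 1: Parameters: n=88, eps0=8.854e-6 uN/V^2, t=40 um, V=12 V, d=3 um
Step 2: V^2 = 144
Step 3: F = 88 * 8.854e-6 * 40 * 144 / 3
F = 1.496 uN


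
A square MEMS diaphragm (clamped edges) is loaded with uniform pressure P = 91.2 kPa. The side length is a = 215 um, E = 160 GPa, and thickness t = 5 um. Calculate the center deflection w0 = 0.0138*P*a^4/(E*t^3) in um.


Step 1: Convert pressure to compatible units (E is in GPa, so P in GPa).
P = 91.2 kPa = 91.2e-6 GPa
Step 2: Compute numerator: 0.0138 * P * a^4.
a^4 = 215^4 = 2136750625
numerator = 0.0138 * 91.2e-6 * 2136750625 = 2.68923e+03
Step 3: Compute denominator: E * t^3 = 160 * 5^3 = 20000
Step 4: w0 = numerator / denominator = 2.68923e+03 / 20000 = 0.1345 um


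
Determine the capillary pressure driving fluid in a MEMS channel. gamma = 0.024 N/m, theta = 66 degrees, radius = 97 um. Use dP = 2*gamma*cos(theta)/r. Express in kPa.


Step 1: cos(66 deg) = 0.4067
Step 2: Convert r to m: r = 97e-6 m
Step 3: dP = 2 * 0.024 * 0.4067 / 97e-6 = 201.3 Pa
Step 4: Convert Pa to kPa (divide by 1000).
dP = 0.2 kPa


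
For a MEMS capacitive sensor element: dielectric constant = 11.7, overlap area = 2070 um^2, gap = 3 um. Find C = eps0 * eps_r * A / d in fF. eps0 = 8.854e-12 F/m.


Step 1: Convert area to m^2: A = 2070e-12 m^2
Step 2: Convert gap to m: d = 3e-6 m
Step 3: C = eps0 * eps_r * A / d
C = 8.854e-12 * 11.7 * 2070e-12 / 3e-6
Step 4: Convert to fF (multiply by 1e15).
C = 71.48 fF


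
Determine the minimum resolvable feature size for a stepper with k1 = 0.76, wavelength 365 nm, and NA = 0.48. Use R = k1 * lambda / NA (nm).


Step 1: Identify values: k1 = 0.76, lambda = 365 nm, NA = 0.48
Step 2: R = k1 * lambda / NA
R = 0.76 * 365 / 0.48
R = 577.9 nm


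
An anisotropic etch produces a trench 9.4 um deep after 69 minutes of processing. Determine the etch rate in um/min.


Step 1: Etch rate = depth / time
Step 2: rate = 9.4 / 69
rate = 0.136 um/min


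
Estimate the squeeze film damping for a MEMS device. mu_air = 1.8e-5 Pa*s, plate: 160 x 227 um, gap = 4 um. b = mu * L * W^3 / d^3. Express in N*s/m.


Step 1: Convert to SI.
L = 160e-6 m, W = 227e-6 m, d = 4e-6 m
Step 2: W^3 = (227e-6)^3 = 1.17e-11 m^3
Step 3: d^3 = (4e-6)^3 = 6.40e-17 m^3
Step 4: b = 1.8e-5 * 160e-6 * 1.17e-11 / 6.40e-17
b = 5.26e-04 N*s/m


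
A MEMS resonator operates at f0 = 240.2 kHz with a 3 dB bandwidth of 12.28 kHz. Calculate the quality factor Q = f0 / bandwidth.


Step 1: Q = f0 / bandwidth
Step 2: Q = 240.2 / 12.28
Q = 19.6


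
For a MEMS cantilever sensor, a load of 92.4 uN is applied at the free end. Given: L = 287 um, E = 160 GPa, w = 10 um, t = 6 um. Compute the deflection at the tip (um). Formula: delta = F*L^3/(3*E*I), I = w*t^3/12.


Step 1: Calculate the second moment of area.
I = w * t^3 / 12 = 10 * 6^3 / 12 = 180.0 um^4
Step 2: Convert E to consistent units (1 GPa = 1000 uN/um^2).
E = 160 GPa = 160000 uN/um^2
Step 3: Calculate tip deflection.
delta = F * L^3 / (3 * E * I)
delta = 92.4 * 287^3 / (3 * 160000 * 180.0)
delta = 25.2816 um


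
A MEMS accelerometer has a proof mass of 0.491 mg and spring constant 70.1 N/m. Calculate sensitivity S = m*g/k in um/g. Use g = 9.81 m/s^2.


Step 1: Convert mass: m = 0.491 mg = 4.91e-07 kg
Step 2: S = m * g / k = 4.91e-07 * 9.81 / 70.1
Step 3: S = 6.87e-08 m/g
Step 4: Convert to um/g: S = 0.069 um/g


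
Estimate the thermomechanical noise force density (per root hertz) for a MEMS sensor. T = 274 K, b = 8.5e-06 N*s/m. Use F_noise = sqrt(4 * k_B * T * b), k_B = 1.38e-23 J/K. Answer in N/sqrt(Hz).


Step 1: Compute 4 * k_B * T * b
= 4 * 1.38e-23 * 274 * 8.5e-06
= 1.2856e-25 N^2/Hz
Step 2: F_noise = sqrt(1.2856e-25)
F_noise = 3.59e-13 N/sqrt(Hz)


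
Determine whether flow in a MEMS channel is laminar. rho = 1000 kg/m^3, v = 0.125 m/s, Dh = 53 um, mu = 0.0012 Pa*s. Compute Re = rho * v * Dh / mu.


Step 1: Convert Dh to meters: Dh = 53e-6 m
Step 2: Re = rho * v * Dh / mu
Re = 1000 * 0.125 * 53e-6 / 0.0012
Re = 5.521
Since Re = 5.521 is below ~2300, the flow is laminar.


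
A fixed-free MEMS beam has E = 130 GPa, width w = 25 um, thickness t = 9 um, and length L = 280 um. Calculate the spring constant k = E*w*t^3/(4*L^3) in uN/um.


Step 1: Convert E to consistent units (1 GPa = 1000 uN/um^2).
E = 130 GPa = 130000 uN/um^2
Step 2: Compute t^3 = 9^3 = 729
Step 3: Compute L^3 = 280^3 = 21952000
Step 4: k = 130000 * 25 * 729 / (4 * 21952000)
k = 26.9822 uN/um


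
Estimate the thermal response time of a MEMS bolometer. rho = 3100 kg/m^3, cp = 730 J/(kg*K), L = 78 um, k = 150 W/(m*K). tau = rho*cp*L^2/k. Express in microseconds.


Step 1: Convert L to m: L = 78e-6 m
Step 2: L^2 = (78e-6)^2 = 6.084e-09 m^2
Step 3: tau = 3100 * 730 * 6.084e-09 / 150 = 9.178728e-05 s
Step 4: Convert to microseconds (multiply by 1e6).
tau = 91.787 us


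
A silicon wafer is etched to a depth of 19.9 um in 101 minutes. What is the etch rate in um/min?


Step 1: Etch rate = depth / time
Step 2: rate = 19.9 / 101
rate = 0.197 um/min


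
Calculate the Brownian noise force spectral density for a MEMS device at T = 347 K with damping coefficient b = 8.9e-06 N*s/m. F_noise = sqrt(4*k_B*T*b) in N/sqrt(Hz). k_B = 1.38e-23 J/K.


Step 1: Compute 4 * k_B * T * b
= 4 * 1.38e-23 * 347 * 8.9e-06
= 1.7047e-25 N^2/Hz
Step 2: F_noise = sqrt(1.7047e-25)
F_noise = 4.13e-13 N/sqrt(Hz)


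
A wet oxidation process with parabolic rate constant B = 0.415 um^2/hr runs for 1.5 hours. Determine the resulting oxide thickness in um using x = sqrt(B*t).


Step 1: Compute B*t = 0.415 * 1.5 = 0.6225
Step 2: x = sqrt(0.6225)
x = 0.789 um


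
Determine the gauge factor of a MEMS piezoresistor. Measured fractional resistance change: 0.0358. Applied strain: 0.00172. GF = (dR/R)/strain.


Step 1: Identify values.
dR/R = 0.0358, strain = 0.00172
Step 2: GF = (dR/R) / strain = 0.0358 / 0.00172
GF = 20.8


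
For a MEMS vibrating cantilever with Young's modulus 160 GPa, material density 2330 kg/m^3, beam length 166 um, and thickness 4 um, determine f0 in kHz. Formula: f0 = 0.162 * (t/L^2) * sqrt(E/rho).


Step 1: Convert units to SI.
t_SI = 4e-6 m, L_SI = 166e-6 m
Step 2: Calculate sqrt(E/rho).
sqrt(160e9 / 2330) = 8286.71 m/s
Step 3: Compute f0.
f0 = 0.162 * 4e-6 / (166e-6)^2 * 8286.71 = 194868.2 Hz = 194.87 kHz


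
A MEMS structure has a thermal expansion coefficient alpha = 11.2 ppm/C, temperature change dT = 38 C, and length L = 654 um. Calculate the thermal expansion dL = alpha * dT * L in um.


Step 1: Convert CTE: alpha = 11.2 ppm/C = 11.2e-6 /C
Step 2: dL = 11.2e-6 * 38 * 654
dL = 0.2783 um


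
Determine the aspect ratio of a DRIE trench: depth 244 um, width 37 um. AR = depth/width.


Step 1: AR = depth / width
Step 2: AR = 244 / 37
AR = 6.6


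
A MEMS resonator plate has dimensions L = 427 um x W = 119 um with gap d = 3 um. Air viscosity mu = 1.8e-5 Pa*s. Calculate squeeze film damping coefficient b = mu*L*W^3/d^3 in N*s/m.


Step 1: Convert to SI.
L = 427e-6 m, W = 119e-6 m, d = 3e-6 m
Step 2: W^3 = (119e-6)^3 = 1.69e-12 m^3
Step 3: d^3 = (3e-6)^3 = 2.70e-17 m^3
Step 4: b = 1.8e-5 * 427e-6 * 1.69e-12 / 2.70e-17
b = 4.80e-04 N*s/m


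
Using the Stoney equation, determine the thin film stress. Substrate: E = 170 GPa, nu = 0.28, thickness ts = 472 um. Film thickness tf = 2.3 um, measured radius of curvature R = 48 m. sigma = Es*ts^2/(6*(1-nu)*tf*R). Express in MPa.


Step 1: Compute numerator: Es * ts^2 = 170 * 472^2 = 37873280 (GPa*um^2)
Step 2: Compute denominator (R in um): 6*(1-nu)*tf*R = 6*0.72*2.3*48e6 = 476928000.0 (um^2)
Step 3: sigma (GPa) = 37873280 / 476928000.0 = 7.9411e-02 GPa
Step 4: Convert to MPa (x1000): sigma = 79.4 MPa


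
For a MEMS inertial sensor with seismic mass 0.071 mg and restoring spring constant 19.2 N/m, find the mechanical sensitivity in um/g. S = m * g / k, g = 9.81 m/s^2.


Step 1: Convert mass: m = 0.071 mg = 7.10e-08 kg
Step 2: S = m * g / k = 7.10e-08 * 9.81 / 19.2
Step 3: S = 3.63e-08 m/g
Step 4: Convert to um/g: S = 0.036 um/g


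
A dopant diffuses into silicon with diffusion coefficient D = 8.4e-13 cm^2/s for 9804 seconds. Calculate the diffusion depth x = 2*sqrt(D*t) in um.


Step 1: Compute D*t = 8.4e-13 * 9804 = 8.23536e-09 cm^2
Step 2: sqrt(D*t) = 9.07489e-05 cm
Step 3: x = 2 * 9.07489e-05 cm = 1.814978e-04 cm
Step 4: Convert to um (1 cm = 1e4 um): x = 1.815 um


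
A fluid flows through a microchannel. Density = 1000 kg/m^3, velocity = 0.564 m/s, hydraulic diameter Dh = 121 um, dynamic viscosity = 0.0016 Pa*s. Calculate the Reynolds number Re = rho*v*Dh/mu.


Step 1: Convert Dh to meters: Dh = 121e-6 m
Step 2: Re = rho * v * Dh / mu
Re = 1000 * 0.564 * 121e-6 / 0.0016
Re = 42.652


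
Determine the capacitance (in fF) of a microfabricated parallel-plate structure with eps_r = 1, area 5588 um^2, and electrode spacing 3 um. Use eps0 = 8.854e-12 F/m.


Step 1: Convert area to m^2: A = 5588e-12 m^2
Step 2: Convert gap to m: d = 3e-6 m
Step 3: C = eps0 * eps_r * A / d
C = 8.854e-12 * 1 * 5588e-12 / 3e-6
Step 4: Convert to fF (multiply by 1e15).
C = 16.49 fF


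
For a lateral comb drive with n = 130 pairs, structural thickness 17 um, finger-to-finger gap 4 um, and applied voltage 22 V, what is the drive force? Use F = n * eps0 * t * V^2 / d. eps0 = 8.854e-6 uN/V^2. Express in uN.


Step 1: Parameters: n=130, eps0=8.854e-6 uN/V^2, t=17 um, V=22 V, d=4 um
Step 2: V^2 = 484
Step 3: F = 130 * 8.854e-6 * 17 * 484 / 4
F = 2.368 uN


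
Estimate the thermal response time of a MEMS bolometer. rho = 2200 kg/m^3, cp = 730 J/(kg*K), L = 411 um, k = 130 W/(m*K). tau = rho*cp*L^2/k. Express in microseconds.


Step 1: Convert L to m: L = 411e-6 m
Step 2: L^2 = (411e-6)^2 = 1.68921e-07 m^2
Step 3: tau = 2200 * 730 * 1.68921e-07 / 130 = 2.08682405e-03 s
Step 4: Convert to microseconds (multiply by 1e6).
tau = 2086.824 us


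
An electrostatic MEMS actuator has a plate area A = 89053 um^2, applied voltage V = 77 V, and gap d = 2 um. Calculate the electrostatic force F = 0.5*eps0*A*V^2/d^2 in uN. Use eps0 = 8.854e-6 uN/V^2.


Step 1: Identify parameters.
eps0 = 8.854e-6 uN/V^2, A = 89053 um^2, V = 77 V, d = 2 um
Step 2: Compute V^2 = 77^2 = 5929
Step 3: Compute d^2 = 2^2 = 4
Step 4: F = 0.5 * 8.854e-6 * 89053 * 5929 / 4
F = 584.359 uN


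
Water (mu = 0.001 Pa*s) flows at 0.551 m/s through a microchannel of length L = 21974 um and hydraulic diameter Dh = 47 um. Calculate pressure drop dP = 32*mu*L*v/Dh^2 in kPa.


Step 1: Convert to SI: L = 21974e-6 m, Dh = 47e-6 m
Step 2: dP = 32 * 0.001 * 21974e-6 * 0.551 / (47e-6)^2
Step 3: dP = 175394.10 Pa
Step 4: Convert to kPa: dP = 175.39 kPa


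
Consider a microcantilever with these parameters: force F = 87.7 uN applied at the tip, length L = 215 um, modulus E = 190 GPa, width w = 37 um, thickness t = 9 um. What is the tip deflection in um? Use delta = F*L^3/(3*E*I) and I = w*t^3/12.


Step 1: Calculate the second moment of area.
I = w * t^3 / 12 = 37 * 9^3 / 12 = 2247.75 um^4
Step 2: Convert E to consistent units (1 GPa = 1000 uN/um^2).
E = 190 GPa = 190000 uN/um^2
Step 3: Calculate tip deflection.
delta = F * L^3 / (3 * E * I)
delta = 87.7 * 215^3 / (3 * 190000 * 2247.75)
delta = 0.6803 um


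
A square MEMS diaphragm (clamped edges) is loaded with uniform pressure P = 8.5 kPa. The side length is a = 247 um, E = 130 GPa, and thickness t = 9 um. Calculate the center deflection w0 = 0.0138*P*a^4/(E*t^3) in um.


Step 1: Convert pressure to compatible units (E is in GPa, so P in GPa).
P = 8.5 kPa = 8.5e-6 GPa
Step 2: Compute numerator: 0.0138 * P * a^4.
a^4 = 247^4 = 3722098081
numerator = 0.0138 * 8.5e-6 * 3722098081 = 4.366e+02
Step 3: Compute denominator: E * t^3 = 130 * 9^3 = 94770
Step 4: w0 = numerator / denominator = 4.366e+02 / 94770 = 0.0046 um


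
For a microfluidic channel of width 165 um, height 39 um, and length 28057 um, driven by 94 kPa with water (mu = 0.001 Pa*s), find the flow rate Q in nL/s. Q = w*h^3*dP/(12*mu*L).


Step 1: Convert all dimensions to SI (meters).
w = 165e-6 m, h = 39e-6 m, L = 28057e-6 m, dP = 94e3 Pa
Step 2: Q = w * h^3 * dP / (12 * mu * L)
Q = 165e-6 * (39e-6)^3 * 94e3 / (12 * 0.001 * 28057e-6) = 2.73264453e-09 m^3/s
Step 3: Convert Q from m^3/s to nL/s (1 m^3 = 1e12 nL, so multiply by 1e12).
Q = 2732.645 nL/s


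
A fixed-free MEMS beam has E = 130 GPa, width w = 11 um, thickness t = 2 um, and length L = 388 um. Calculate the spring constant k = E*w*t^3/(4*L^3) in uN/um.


Step 1: Convert E to consistent units (1 GPa = 1000 uN/um^2).
E = 130 GPa = 130000 uN/um^2
Step 2: Compute t^3 = 2^3 = 8
Step 3: Compute L^3 = 388^3 = 58411072
Step 4: k = 130000 * 11 * 8 / (4 * 58411072)
k = 0.049 uN/um


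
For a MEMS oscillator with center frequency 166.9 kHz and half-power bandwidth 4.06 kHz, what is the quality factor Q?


Step 1: Q = f0 / bandwidth
Step 2: Q = 166.9 / 4.06
Q = 41.1


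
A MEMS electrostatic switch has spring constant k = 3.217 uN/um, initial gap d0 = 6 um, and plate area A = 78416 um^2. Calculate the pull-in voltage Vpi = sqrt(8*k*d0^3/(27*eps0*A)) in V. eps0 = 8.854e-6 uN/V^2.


Step 1: Compute numerator: 8 * k * d0^3 = 8 * 3.217 * 6^3 = 5558.976
Step 2: Compute denominator: 27 * eps0 * A = 27 * 8.854e-6 * 78416 = 18.745972
Step 3: Vpi = sqrt(5558.976 / 18.745972)
Vpi = 17.22 V


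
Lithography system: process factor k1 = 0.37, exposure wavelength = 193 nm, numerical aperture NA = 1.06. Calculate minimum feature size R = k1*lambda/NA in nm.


Step 1: Identify values: k1 = 0.37, lambda = 193 nm, NA = 1.06
Step 2: R = k1 * lambda / NA
R = 0.37 * 193 / 1.06
R = 67.4 nm


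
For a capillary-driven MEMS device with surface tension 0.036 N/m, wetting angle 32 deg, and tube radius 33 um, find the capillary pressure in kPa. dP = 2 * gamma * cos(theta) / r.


Step 1: cos(32 deg) = 0.848
Step 2: Convert r to m: r = 33e-6 m
Step 3: dP = 2 * 0.036 * 0.848 / 33e-6 = 1850.2 Pa
Step 4: Convert Pa to kPa (divide by 1000).
dP = 1.85 kPa


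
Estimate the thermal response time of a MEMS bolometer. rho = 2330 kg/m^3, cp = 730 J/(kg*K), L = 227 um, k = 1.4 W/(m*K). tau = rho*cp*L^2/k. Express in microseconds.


Step 1: Convert L to m: L = 227e-6 m
Step 2: L^2 = (227e-6)^2 = 5.1529e-08 m^2
Step 3: tau = 2330 * 730 * 5.1529e-08 / 1.4 = 6.260405436e-02 s
Step 4: Convert to microseconds (multiply by 1e6).
tau = 62604.054 us


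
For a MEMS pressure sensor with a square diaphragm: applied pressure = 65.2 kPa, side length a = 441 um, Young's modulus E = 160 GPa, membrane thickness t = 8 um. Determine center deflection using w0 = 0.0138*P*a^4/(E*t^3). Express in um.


Step 1: Convert pressure to compatible units (E is in GPa, so P in GPa).
P = 65.2 kPa = 65.2e-6 GPa
Step 2: Compute numerator: 0.0138 * P * a^4.
a^4 = 441^4 = 37822859361
numerator = 0.0138 * 65.2e-6 * 37822859361 = 3.40315e+04
Step 3: Compute denominator: E * t^3 = 160 * 8^3 = 81920
Step 4: w0 = numerator / denominator = 3.40315e+04 / 81920 = 0.4154 um


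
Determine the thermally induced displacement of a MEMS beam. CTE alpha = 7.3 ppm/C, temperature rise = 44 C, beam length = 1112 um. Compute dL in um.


Step 1: Convert CTE: alpha = 7.3 ppm/C = 7.3e-6 /C
Step 2: dL = 7.3e-6 * 44 * 1112
dL = 0.3572 um


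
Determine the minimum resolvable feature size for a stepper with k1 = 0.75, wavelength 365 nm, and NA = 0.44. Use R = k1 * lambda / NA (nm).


Step 1: Identify values: k1 = 0.75, lambda = 365 nm, NA = 0.44
Step 2: R = k1 * lambda / NA
R = 0.75 * 365 / 0.44
R = 622.2 nm


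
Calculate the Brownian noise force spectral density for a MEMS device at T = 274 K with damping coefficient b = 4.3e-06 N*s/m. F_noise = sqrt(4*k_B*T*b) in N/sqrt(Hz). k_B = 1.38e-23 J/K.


Step 1: Compute 4 * k_B * T * b
= 4 * 1.38e-23 * 274 * 4.3e-06
= 6.5037e-26 N^2/Hz
Step 2: F_noise = sqrt(6.5037e-26)
F_noise = 2.55e-13 N/sqrt(Hz)


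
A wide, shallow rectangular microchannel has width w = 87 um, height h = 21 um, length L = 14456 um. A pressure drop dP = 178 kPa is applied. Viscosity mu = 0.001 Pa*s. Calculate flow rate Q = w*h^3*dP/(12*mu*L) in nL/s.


Step 1: Convert all dimensions to SI (meters).
w = 87e-6 m, h = 21e-6 m, L = 14456e-6 m, dP = 178e3 Pa
Step 2: Q = w * h^3 * dP / (12 * mu * L)
Q = 87e-6 * (21e-6)^3 * 178e3 / (12 * 0.001 * 14456e-6) = 8.2673772e-10 m^3/s
Step 3: Convert Q from m^3/s to nL/s (1 m^3 = 1e12 nL, so multiply by 1e12).
Q = 826.738 nL/s


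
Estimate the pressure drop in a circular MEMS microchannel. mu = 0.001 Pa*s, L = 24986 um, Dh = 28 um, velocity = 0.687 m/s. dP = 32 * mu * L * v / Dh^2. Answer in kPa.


Step 1: Convert to SI: L = 24986e-6 m, Dh = 28e-6 m
Step 2: dP = 32 * 0.001 * 24986e-6 * 0.687 / (28e-6)^2
Step 3: dP = 700627.84 Pa
Step 4: Convert to kPa: dP = 700.63 kPa


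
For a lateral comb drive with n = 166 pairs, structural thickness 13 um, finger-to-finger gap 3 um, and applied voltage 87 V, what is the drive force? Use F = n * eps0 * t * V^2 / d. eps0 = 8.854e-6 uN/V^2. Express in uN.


Step 1: Parameters: n=166, eps0=8.854e-6 uN/V^2, t=13 um, V=87 V, d=3 um
Step 2: V^2 = 7569
Step 3: F = 166 * 8.854e-6 * 13 * 7569 / 3
F = 48.207 uN


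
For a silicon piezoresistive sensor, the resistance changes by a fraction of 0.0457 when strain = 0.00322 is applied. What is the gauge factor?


Step 1: Identify values.
dR/R = 0.0457, strain = 0.00322
Step 2: GF = (dR/R) / strain = 0.0457 / 0.00322
GF = 14.2


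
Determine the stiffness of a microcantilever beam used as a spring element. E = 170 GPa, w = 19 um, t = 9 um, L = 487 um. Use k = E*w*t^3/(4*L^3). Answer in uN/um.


Step 1: Convert E to consistent units (1 GPa = 1000 uN/um^2).
E = 170 GPa = 170000 uN/um^2
Step 2: Compute t^3 = 9^3 = 729
Step 3: Compute L^3 = 487^3 = 115501303
Step 4: k = 170000 * 19 * 729 / (4 * 115501303)
k = 5.0966 uN/um


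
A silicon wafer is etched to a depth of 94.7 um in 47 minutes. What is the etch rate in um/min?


Step 1: Etch rate = depth / time
Step 2: rate = 94.7 / 47
rate = 2.015 um/min


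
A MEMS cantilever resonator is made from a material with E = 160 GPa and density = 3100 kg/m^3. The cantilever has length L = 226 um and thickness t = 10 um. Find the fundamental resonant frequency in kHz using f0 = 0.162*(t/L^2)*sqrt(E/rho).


Step 1: Convert units to SI.
t_SI = 10e-6 m, L_SI = 226e-6 m
Step 2: Calculate sqrt(E/rho).
sqrt(160e9 / 3100) = 7184.21 m/s
Step 3: Compute f0.
f0 = 0.162 * 10e-6 / (226e-6)^2 * 7184.21 = 227864.8 Hz = 227.86 kHz


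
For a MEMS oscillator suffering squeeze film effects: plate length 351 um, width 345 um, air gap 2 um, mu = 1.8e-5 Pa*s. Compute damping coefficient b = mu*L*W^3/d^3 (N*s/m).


Step 1: Convert to SI.
L = 351e-6 m, W = 345e-6 m, d = 2e-6 m
Step 2: W^3 = (345e-6)^3 = 4.11e-11 m^3
Step 3: d^3 = (2e-6)^3 = 8.00e-18 m^3
Step 4: b = 1.8e-5 * 351e-6 * 4.11e-11 / 8.00e-18
b = 3.24e-02 N*s/m


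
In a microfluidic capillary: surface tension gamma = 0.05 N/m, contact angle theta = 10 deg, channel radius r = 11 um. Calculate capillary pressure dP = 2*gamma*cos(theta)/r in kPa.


Step 1: cos(10 deg) = 0.9848
Step 2: Convert r to m: r = 11e-6 m
Step 3: dP = 2 * 0.05 * 0.9848 / 11e-6 = 8952.7 Pa
Step 4: Convert Pa to kPa (divide by 1000).
dP = 8.95 kPa


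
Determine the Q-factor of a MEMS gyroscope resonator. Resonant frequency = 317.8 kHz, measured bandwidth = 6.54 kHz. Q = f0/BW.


Step 1: Q = f0 / bandwidth
Step 2: Q = 317.8 / 6.54
Q = 48.6


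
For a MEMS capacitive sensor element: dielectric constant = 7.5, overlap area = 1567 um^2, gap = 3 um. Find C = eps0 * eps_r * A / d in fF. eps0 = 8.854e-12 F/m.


Step 1: Convert area to m^2: A = 1567e-12 m^2
Step 2: Convert gap to m: d = 3e-6 m
Step 3: C = eps0 * eps_r * A / d
C = 8.854e-12 * 7.5 * 1567e-12 / 3e-6
Step 4: Convert to fF (multiply by 1e15).
C = 34.69 fF


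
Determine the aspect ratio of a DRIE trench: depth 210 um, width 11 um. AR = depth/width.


Step 1: AR = depth / width
Step 2: AR = 210 / 11
AR = 19.1


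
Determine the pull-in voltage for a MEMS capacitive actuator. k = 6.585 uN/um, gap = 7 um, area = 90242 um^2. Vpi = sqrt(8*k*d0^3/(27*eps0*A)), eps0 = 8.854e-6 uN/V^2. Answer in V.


Step 1: Compute numerator: 8 * k * d0^3 = 8 * 6.585 * 7^3 = 18069.24
Step 2: Compute denominator: 27 * eps0 * A = 27 * 8.854e-6 * 90242 = 21.573072
Step 3: Vpi = sqrt(18069.24 / 21.573072)
Vpi = 28.94 V


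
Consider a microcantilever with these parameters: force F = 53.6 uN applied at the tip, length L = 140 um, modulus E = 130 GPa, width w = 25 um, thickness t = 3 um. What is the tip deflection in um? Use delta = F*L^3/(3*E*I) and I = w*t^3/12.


Step 1: Calculate the second moment of area.
I = w * t^3 / 12 = 25 * 3^3 / 12 = 56.25 um^4
Step 2: Convert E to consistent units (1 GPa = 1000 uN/um^2).
E = 130 GPa = 130000 uN/um^2
Step 3: Calculate tip deflection.
delta = F * L^3 / (3 * E * I)
delta = 53.6 * 140^3 / (3 * 130000 * 56.25)
delta = 6.7044 um


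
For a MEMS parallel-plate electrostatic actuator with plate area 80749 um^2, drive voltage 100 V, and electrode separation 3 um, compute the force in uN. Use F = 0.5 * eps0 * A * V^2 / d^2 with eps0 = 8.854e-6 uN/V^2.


Step 1: Identify parameters.
eps0 = 8.854e-6 uN/V^2, A = 80749 um^2, V = 100 V, d = 3 um
Step 2: Compute V^2 = 100^2 = 10000
Step 3: Compute d^2 = 3^2 = 9
Step 4: F = 0.5 * 8.854e-6 * 80749 * 10000 / 9
F = 397.195 uN


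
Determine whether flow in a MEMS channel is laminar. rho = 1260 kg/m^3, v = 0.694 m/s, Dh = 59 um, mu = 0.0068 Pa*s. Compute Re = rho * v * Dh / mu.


Step 1: Convert Dh to meters: Dh = 59e-6 m
Step 2: Re = rho * v * Dh / mu
Re = 1260 * 0.694 * 59e-6 / 0.0068
Re = 7.587
Since Re = 7.587 is below ~2300, the flow is laminar.


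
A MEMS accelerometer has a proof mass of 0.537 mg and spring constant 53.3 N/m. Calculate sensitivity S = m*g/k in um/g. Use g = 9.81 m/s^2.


Step 1: Convert mass: m = 0.537 mg = 5.37e-07 kg
Step 2: S = m * g / k = 5.37e-07 * 9.81 / 53.3
Step 3: S = 9.88e-08 m/g
Step 4: Convert to um/g: S = 0.099 um/g


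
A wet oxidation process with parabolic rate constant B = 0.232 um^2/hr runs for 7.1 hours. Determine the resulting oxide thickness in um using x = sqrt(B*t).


Step 1: Compute B*t = 0.232 * 7.1 = 1.6472
Step 2: x = sqrt(1.6472)
x = 1.283 um


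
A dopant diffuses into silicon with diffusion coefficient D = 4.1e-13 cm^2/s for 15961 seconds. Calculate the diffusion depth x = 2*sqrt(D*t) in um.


Step 1: Compute D*t = 4.1e-13 * 15961 = 6.54401e-09 cm^2
Step 2: sqrt(D*t) = 8.08951e-05 cm
Step 3: x = 2 * 8.08951e-05 cm = 1.617902e-04 cm
Step 4: Convert to um (1 cm = 1e4 um): x = 1.618 um


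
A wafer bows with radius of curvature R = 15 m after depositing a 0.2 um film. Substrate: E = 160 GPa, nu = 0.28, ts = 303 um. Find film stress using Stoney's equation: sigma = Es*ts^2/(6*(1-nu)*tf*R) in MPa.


Step 1: Compute numerator: Es * ts^2 = 160 * 303^2 = 14689440 (GPa*um^2)
Step 2: Compute denominator (R in um): 6*(1-nu)*tf*R = 6*0.72*0.2*15e6 = 12960000.0 (um^2)
Step 3: sigma (GPa) = 14689440 / 12960000.0 = 1.133444e+00 GPa
Step 4: Convert to MPa (x1000): sigma = 1133.4 MPa


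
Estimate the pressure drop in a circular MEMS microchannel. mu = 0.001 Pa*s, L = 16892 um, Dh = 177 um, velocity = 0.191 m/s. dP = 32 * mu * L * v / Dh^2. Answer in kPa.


Step 1: Convert to SI: L = 16892e-6 m, Dh = 177e-6 m
Step 2: dP = 32 * 0.001 * 16892e-6 * 0.191 / (177e-6)^2
Step 3: dP = 3295.47 Pa
Step 4: Convert to kPa: dP = 3.3 kPa


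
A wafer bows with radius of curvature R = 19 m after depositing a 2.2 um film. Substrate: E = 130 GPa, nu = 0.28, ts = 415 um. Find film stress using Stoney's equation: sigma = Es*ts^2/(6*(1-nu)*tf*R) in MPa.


Step 1: Compute numerator: Es * ts^2 = 130 * 415^2 = 22389250 (GPa*um^2)
Step 2: Compute denominator (R in um): 6*(1-nu)*tf*R = 6*0.72*2.2*19e6 = 180576000.0 (um^2)
Step 3: sigma (GPa) = 22389250 / 180576000.0 = 1.23988e-01 GPa
Step 4: Convert to MPa (x1000): sigma = 124.0 MPa


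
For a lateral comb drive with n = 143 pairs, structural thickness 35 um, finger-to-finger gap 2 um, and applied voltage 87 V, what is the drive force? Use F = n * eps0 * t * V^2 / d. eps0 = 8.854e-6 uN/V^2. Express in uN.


Step 1: Parameters: n=143, eps0=8.854e-6 uN/V^2, t=35 um, V=87 V, d=2 um
Step 2: V^2 = 7569
Step 3: F = 143 * 8.854e-6 * 35 * 7569 / 2
F = 167.707 uN


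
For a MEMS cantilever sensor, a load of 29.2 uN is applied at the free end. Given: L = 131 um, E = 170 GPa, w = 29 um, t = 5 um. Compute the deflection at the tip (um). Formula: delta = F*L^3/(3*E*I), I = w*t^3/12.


Step 1: Calculate the second moment of area.
I = w * t^3 / 12 = 29 * 5^3 / 12 = 302.0833 um^4
Step 2: Convert E to consistent units (1 GPa = 1000 uN/um^2).
E = 170 GPa = 170000 uN/um^2
Step 3: Calculate tip deflection.
delta = F * L^3 / (3 * E * I)
delta = 29.2 * 131^3 / (3 * 170000 * 302.0833)
delta = 0.4261 um


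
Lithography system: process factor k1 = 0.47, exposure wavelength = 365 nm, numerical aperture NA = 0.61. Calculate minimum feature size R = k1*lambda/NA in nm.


Step 1: Identify values: k1 = 0.47, lambda = 365 nm, NA = 0.61
Step 2: R = k1 * lambda / NA
R = 0.47 * 365 / 0.61
R = 281.2 nm


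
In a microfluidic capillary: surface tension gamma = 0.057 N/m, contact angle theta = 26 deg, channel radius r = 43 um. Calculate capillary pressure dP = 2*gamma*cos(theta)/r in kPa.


Step 1: cos(26 deg) = 0.8988
Step 2: Convert r to m: r = 43e-6 m
Step 3: dP = 2 * 0.057 * 0.8988 / 43e-6 = 2382.9 Pa
Step 4: Convert Pa to kPa (divide by 1000).
dP = 2.38 kPa


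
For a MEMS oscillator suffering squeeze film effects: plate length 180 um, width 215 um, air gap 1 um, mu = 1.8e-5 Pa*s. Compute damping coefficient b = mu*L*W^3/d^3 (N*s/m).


Step 1: Convert to SI.
L = 180e-6 m, W = 215e-6 m, d = 1e-6 m
Step 2: W^3 = (215e-6)^3 = 9.94e-12 m^3
Step 3: d^3 = (1e-6)^3 = 1.00e-18 m^3
Step 4: b = 1.8e-5 * 180e-6 * 9.94e-12 / 1.00e-18
b = 3.22e-02 N*s/m


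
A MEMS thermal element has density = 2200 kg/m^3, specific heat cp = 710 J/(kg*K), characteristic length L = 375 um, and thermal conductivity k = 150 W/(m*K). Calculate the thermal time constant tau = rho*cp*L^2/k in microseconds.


Step 1: Convert L to m: L = 375e-6 m
Step 2: L^2 = (375e-6)^2 = 1.40625e-07 m^2
Step 3: tau = 2200 * 710 * 1.40625e-07 / 150 = 1.464375e-03 s
Step 4: Convert to microseconds (multiply by 1e6).
tau = 1464.375 us


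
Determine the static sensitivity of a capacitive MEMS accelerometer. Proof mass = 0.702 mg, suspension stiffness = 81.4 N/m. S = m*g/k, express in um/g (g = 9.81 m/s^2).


Step 1: Convert mass: m = 0.702 mg = 7.02e-07 kg
Step 2: S = m * g / k = 7.02e-07 * 9.81 / 81.4
Step 3: S = 8.46e-08 m/g
Step 4: Convert to um/g: S = 0.085 um/g


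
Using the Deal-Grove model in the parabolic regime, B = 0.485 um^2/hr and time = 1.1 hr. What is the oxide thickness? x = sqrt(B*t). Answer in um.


Step 1: Compute B*t = 0.485 * 1.1 = 0.5335
Step 2: x = sqrt(0.5335)
x = 0.73 um


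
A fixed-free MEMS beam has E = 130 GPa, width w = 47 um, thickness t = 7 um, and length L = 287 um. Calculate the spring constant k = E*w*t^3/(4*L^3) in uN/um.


Step 1: Convert E to consistent units (1 GPa = 1000 uN/um^2).
E = 130 GPa = 130000 uN/um^2
Step 2: Compute t^3 = 7^3 = 343
Step 3: Compute L^3 = 287^3 = 23639903
Step 4: k = 130000 * 47 * 343 / (4 * 23639903)
k = 22.1631 uN/um


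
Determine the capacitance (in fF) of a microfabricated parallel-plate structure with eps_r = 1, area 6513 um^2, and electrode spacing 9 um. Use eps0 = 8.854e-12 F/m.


Step 1: Convert area to m^2: A = 6513e-12 m^2
Step 2: Convert gap to m: d = 9e-6 m
Step 3: C = eps0 * eps_r * A / d
C = 8.854e-12 * 1 * 6513e-12 / 9e-6
Step 4: Convert to fF (multiply by 1e15).
C = 6.41 fF


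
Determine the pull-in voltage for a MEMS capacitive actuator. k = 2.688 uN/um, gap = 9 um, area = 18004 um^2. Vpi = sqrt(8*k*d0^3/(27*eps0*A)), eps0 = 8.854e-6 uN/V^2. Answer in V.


Step 1: Compute numerator: 8 * k * d0^3 = 8 * 2.688 * 9^3 = 15676.416
Step 2: Compute denominator: 27 * eps0 * A = 27 * 8.854e-6 * 18004 = 4.304
Step 3: Vpi = sqrt(15676.416 / 4.304)
Vpi = 60.35 V


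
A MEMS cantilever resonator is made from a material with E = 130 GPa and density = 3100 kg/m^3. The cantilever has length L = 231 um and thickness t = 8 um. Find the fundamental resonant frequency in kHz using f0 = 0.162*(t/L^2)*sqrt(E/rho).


Step 1: Convert units to SI.
t_SI = 8e-6 m, L_SI = 231e-6 m
Step 2: Calculate sqrt(E/rho).
sqrt(130e9 / 3100) = 6475.76 m/s
Step 3: Compute f0.
f0 = 0.162 * 8e-6 / (231e-6)^2 * 6475.76 = 157279.4 Hz = 157.28 kHz
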